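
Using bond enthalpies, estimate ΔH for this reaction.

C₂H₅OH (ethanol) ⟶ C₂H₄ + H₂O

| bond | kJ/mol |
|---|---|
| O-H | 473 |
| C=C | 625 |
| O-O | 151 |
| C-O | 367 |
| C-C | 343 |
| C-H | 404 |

Bonds broken (reactants):
  C-C: 1 × 343 = 343
  C-H: 5 × 404 = 2020
  C-O: 1 × 367 = 367
  O-H: 1 × 473 = 473
  Σ(broken) = 3203 kJ
Bonds formed (products):
  C-H: 4 × 404 = 1616
  C=C: 1 × 625 = 625
  O-H: 2 × 473 = 946
  Σ(formed) = 3187 kJ
ΔH = Σ(broken) − Σ(formed) = 3203 − 3187 = +16 kJ

ΔH ≈ +16 kJ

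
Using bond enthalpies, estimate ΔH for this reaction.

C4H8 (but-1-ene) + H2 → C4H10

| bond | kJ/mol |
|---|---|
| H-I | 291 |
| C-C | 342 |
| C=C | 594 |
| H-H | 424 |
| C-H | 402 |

Bonds broken (reactants):
  C-C: 2 × 342 = 684
  C-H: 8 × 402 = 3216
  C=C: 1 × 594 = 594
  H-H: 1 × 424 = 424
  Σ(broken) = 4918 kJ
Bonds formed (products):
  C-C: 3 × 342 = 1026
  C-H: 10 × 402 = 4020
  Σ(formed) = 5046 kJ
ΔH = Σ(broken) − Σ(formed) = 4918 − 5046 = −128 kJ

ΔH ≈ −128 kJ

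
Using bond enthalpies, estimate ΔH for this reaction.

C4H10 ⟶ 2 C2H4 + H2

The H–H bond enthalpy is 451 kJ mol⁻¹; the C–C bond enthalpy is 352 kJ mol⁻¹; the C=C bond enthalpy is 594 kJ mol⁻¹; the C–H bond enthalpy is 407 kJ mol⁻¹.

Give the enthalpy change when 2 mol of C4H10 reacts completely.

Bonds broken (reactants):
  C–C: 3 × 352 = 1056
  C–H: 10 × 407 = 4070
  Σ(broken) = 5126 kJ
Bonds formed (products):
  C–H: 8 × 407 = 3256
  C=C: 2 × 594 = 1188
  H–H: 1 × 451 = 451
  Σ(formed) = 4895 kJ
ΔH = Σ(broken) − Σ(formed) = 5126 − 4895 = +231 kJ
For 2× the reaction as written: 2 × (+231) = +462 kJ

ΔH = +462 kJ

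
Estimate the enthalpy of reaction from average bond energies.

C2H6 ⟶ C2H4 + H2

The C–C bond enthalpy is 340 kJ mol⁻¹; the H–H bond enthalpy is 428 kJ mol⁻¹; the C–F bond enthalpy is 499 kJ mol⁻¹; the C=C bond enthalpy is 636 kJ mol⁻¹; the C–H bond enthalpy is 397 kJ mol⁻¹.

ΔH ≈ +70 kJ

Bonds broken (reactants):
  C–C: 1 × 340 = 340
  C–H: 6 × 397 = 2382
  Σ(broken) = 2722 kJ
Bonds formed (products):
  C–H: 4 × 397 = 1588
  C=C: 1 × 636 = 636
  H–H: 1 × 428 = 428
  Σ(formed) = 2652 kJ
ΔH = Σ(broken) − Σ(formed) = 2722 − 2652 = +70 kJ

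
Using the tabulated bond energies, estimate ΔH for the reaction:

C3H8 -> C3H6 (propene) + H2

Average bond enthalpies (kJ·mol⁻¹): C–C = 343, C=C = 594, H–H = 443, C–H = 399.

ΔH ≈ +104 kJ

Bonds broken (reactants):
  C–C: 2 × 343 = 686
  C–H: 8 × 399 = 3192
  Σ(broken) = 3878 kJ
Bonds formed (products):
  C–C: 1 × 343 = 343
  C–H: 6 × 399 = 2394
  C=C: 1 × 594 = 594
  H–H: 1 × 443 = 443
  Σ(formed) = 3774 kJ
ΔH = Σ(broken) − Σ(formed) = 3878 − 3774 = +104 kJ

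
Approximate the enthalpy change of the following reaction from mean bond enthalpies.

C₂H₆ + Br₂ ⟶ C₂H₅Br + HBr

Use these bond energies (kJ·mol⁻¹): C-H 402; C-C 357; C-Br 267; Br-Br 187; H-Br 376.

Bonds broken (reactants):
  Br-Br: 1 × 187 = 187
  C-C: 1 × 357 = 357
  C-H: 6 × 402 = 2412
  Σ(broken) = 2956 kJ
Bonds formed (products):
  C-Br: 1 × 267 = 267
  C-C: 1 × 357 = 357
  C-H: 5 × 402 = 2010
  H-Br: 1 × 376 = 376
  Σ(formed) = 3010 kJ
ΔH = Σ(broken) − Σ(formed) = 2956 − 3010 = −54 kJ

ΔH ≈ −54 kJ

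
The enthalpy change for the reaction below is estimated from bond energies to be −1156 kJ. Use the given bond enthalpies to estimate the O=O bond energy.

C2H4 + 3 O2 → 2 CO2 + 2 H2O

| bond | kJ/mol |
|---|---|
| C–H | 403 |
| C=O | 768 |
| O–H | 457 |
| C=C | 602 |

Let D be the O=O bond energy.
Σ(broken) = 4×403 + 1×602 + 3×D = 2214 + 3D
Σ(formed) = 4×768 + 4×457 = 4900
ΔH = Σ(broken) − Σ(formed) = (2214 + 3D) − (4900) = −2686 + 3D
Setting this equal to −1156 kJ gives 3D = 1530, so D = 510 kJ/mol.

D(O=O) ≈ 510 kJ/mol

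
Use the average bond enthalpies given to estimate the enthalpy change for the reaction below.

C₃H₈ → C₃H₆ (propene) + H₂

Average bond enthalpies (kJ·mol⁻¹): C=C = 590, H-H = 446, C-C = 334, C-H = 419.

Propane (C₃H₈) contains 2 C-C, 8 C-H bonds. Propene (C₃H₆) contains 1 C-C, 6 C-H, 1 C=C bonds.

Bonds broken (reactants):
  C-C: 2 × 334 = 668
  C-H: 8 × 419 = 3352
  Σ(broken) = 4020 kJ
Bonds formed (products):
  C-C: 1 × 334 = 334
  C-H: 6 × 419 = 2514
  C=C: 1 × 590 = 590
  H-H: 1 × 446 = 446
  Σ(formed) = 3884 kJ
ΔH = Σ(broken) − Σ(formed) = 4020 − 3884 = +136 kJ

ΔH ≈ +136 kJ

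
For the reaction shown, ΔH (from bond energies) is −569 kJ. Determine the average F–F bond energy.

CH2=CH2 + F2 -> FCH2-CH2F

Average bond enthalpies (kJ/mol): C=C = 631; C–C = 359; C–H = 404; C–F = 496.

Let D be the F–F bond energy.
Σ(broken) = 4×404 + 1×631 + 1×D = 2247 + D
Σ(formed) = 1×359 + 2×496 + 4×404 = 2967
ΔH = Σ(broken) − Σ(formed) = (2247 + D) − (2967) = −720 + D
Setting this equal to −569 kJ gives D = 151 kJ/mol.

D(F–F) ≈ 151 kJ/mol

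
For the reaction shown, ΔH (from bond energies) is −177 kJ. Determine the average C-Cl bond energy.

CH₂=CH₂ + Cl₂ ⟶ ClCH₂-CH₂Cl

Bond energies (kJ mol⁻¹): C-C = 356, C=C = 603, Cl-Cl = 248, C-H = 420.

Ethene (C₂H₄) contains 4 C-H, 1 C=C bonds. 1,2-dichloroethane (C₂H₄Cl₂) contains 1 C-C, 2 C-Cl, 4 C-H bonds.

D(C-Cl) ≈ 336 kJ/mol

Let D be the C-Cl bond energy.
Σ(broken) = 4×420 + 1×603 + 1×248 = 2531
Σ(formed) = 1×356 + 2×D + 4×420 = 2036 + 2D
ΔH = Σ(broken) − Σ(formed) = (2531) − (2036 + 2D) = +495 − 2D
Setting this equal to −177 kJ gives 2D = 672, so D = 336 kJ/mol.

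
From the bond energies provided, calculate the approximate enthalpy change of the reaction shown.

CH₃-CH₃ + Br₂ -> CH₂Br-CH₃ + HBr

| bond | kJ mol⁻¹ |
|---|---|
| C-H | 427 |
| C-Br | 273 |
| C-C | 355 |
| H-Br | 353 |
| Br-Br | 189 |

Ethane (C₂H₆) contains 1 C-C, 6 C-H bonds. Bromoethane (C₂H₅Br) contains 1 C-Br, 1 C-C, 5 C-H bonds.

Bonds broken (reactants):
  Br-Br: 1 × 189 = 189
  C-C: 1 × 355 = 355
  C-H: 6 × 427 = 2562
  Σ(broken) = 3106 kJ
Bonds formed (products):
  C-Br: 1 × 273 = 273
  C-C: 1 × 355 = 355
  C-H: 5 × 427 = 2135
  H-Br: 1 × 353 = 353
  Σ(formed) = 3116 kJ
ΔH = Σ(broken) − Σ(formed) = 3106 − 3116 = −10 kJ

ΔH ≈ −10 kJ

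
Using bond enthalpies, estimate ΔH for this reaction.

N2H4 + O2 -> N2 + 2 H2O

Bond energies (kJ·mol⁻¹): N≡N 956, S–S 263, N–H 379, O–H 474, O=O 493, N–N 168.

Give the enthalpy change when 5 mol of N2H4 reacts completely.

Bonds broken (reactants):
  N–H: 4 × 379 = 1516
  N–N: 1 × 168 = 168
  O=O: 1 × 493 = 493
  Σ(broken) = 2177 kJ
Bonds formed (products):
  N≡N: 1 × 956 = 956
  O–H: 4 × 474 = 1896
  Σ(formed) = 2852 kJ
ΔH = Σ(broken) − Σ(formed) = 2177 − 2852 = −675 kJ
For 5× the reaction as written: 5 × (−675) = −3375 kJ

ΔH = −3375 kJ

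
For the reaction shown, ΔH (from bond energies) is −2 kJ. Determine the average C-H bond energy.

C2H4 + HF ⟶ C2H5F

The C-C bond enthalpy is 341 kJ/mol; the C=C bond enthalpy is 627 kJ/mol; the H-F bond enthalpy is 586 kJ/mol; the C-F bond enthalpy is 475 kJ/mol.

Let D be the C-H bond energy.
Σ(broken) = 4×D + 1×627 + 1×586 = 1213 + 4D
Σ(formed) = 1×341 + 1×475 + 5×D = 816 + 5D
ΔH = Σ(broken) − Σ(formed) = (1213 + 4D) − (816 + 5D) = +397 − D
Setting this equal to −2 kJ gives D = 399 kJ/mol.

D(C-H) ≈ 399 kJ/mol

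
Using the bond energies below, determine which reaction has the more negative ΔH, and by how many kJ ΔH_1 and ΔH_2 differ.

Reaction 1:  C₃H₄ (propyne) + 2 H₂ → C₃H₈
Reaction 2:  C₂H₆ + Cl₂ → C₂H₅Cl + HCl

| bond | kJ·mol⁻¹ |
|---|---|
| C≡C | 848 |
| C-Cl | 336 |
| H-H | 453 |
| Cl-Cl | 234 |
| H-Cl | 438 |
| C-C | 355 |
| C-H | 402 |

Reaction 1:
  Bonds broken (reactants):
    C≡C: 1 × 848 = 848
    C-C: 1 × 355 = 355
    C-H: 4 × 402 = 1608
    H-H: 2 × 453 = 906
    Σ(broken) = 3717 kJ
  Bonds formed (products):
    C-C: 2 × 355 = 710
    C-H: 8 × 402 = 3216
    Σ(formed) = 3926 kJ
  ΔH_1 = 3717 − 3926 = −209 kJ
Reaction 2:
  Bonds broken (reactants):
    C-C: 1 × 355 = 355
    C-H: 6 × 402 = 2412
    Cl-Cl: 1 × 234 = 234
    Σ(broken) = 3001 kJ
  Bonds formed (products):
    C-C: 1 × 355 = 355
    C-Cl: 1 × 336 = 336
    C-H: 5 × 402 = 2010
    H-Cl: 1 × 438 = 438
    Σ(formed) = 3139 kJ
  ΔH_2 = 3001 − 3139 = −138 kJ
ΔH_1 − ΔH_2 = −71 kJ, so reaction 1 has the more negative ΔH; |ΔH_1 − ΔH_2| = 71 kJ.

Reaction 1, by 71 kJ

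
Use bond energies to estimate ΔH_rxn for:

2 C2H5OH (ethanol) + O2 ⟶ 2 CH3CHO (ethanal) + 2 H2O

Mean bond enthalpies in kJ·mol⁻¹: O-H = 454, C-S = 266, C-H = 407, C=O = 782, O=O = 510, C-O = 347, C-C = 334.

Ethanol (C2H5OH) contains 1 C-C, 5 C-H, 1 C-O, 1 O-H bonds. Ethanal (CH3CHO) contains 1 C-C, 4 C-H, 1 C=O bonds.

ΔH ≈ −454 kJ

Bonds broken (reactants):
  C-C: 2 × 334 = 668
  C-H: 10 × 407 = 4070
  C-O: 2 × 347 = 694
  O-H: 2 × 454 = 908
  O=O: 1 × 510 = 510
  Σ(broken) = 6850 kJ
Bonds formed (products):
  C-C: 2 × 334 = 668
  C-H: 8 × 407 = 3256
  C=O: 2 × 782 = 1564
  O-H: 4 × 454 = 1816
  Σ(formed) = 7304 kJ
ΔH = Σ(broken) − Σ(formed) = 6850 − 7304 = −454 kJ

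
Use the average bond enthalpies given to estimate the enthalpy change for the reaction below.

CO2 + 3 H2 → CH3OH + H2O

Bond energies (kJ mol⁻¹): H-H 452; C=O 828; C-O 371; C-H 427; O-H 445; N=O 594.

ΔH ≈ +25 kJ

Bonds broken (reactants):
  C=O: 2 × 828 = 1656
  H-H: 3 × 452 = 1356
  Σ(broken) = 3012 kJ
Bonds formed (products):
  C-H: 3 × 427 = 1281
  C-O: 1 × 371 = 371
  O-H: 3 × 445 = 1335
  Σ(formed) = 2987 kJ
ΔH = Σ(broken) − Σ(formed) = 3012 − 2987 = +25 kJ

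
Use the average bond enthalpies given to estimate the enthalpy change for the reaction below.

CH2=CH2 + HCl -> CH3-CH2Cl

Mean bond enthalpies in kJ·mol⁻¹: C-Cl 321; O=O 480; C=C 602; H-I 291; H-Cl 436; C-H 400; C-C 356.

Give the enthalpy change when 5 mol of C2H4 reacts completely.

ΔH = −195 kJ

Bonds broken (reactants):
  C-H: 4 × 400 = 1600
  C=C: 1 × 602 = 602
  H-Cl: 1 × 436 = 436
  Σ(broken) = 2638 kJ
Bonds formed (products):
  C-C: 1 × 356 = 356
  C-Cl: 1 × 321 = 321
  C-H: 5 × 400 = 2000
  Σ(formed) = 2677 kJ
ΔH = Σ(broken) − Σ(formed) = 2638 − 2677 = −39 kJ
For 5× the reaction as written: 5 × (−39) = −195 kJ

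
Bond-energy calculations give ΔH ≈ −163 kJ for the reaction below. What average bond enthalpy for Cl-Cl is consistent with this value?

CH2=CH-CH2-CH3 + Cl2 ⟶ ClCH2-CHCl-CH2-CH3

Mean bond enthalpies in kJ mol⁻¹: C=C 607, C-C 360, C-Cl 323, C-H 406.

Let D be the Cl-Cl bond energy.
Σ(broken) = 2×360 + 8×406 + 1×607 + 1×D = 4575 + D
Σ(formed) = 3×360 + 2×323 + 8×406 = 4974
ΔH = Σ(broken) − Σ(formed) = (4575 + D) − (4974) = −399 + D
Setting this equal to −163 kJ gives D = 236 kJ/mol.

D(Cl-Cl) ≈ 236 kJ/mol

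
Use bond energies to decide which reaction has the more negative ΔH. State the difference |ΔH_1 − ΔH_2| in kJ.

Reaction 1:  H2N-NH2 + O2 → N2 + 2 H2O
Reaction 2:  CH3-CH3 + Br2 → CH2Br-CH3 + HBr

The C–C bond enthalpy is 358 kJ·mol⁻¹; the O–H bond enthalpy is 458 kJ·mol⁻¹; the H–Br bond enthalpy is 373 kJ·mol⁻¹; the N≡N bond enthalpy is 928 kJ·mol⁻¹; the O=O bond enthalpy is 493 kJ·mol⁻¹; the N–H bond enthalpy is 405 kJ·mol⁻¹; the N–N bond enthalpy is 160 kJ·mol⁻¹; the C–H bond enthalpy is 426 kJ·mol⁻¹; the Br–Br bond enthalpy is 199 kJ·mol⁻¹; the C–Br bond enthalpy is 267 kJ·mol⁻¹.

Reaction 1, by 472 kJ

Reaction 1:
  Bonds broken (reactants):
    N–H: 4 × 405 = 1620
    N–N: 1 × 160 = 160
    O=O: 1 × 493 = 493
    Σ(broken) = 2273 kJ
  Bonds formed (products):
    N≡N: 1 × 928 = 928
    O–H: 4 × 458 = 1832
    Σ(formed) = 2760 kJ
  ΔH_1 = 2273 − 2760 = −487 kJ
Reaction 2:
  Bonds broken (reactants):
    Br–Br: 1 × 199 = 199
    C–C: 1 × 358 = 358
    C–H: 6 × 426 = 2556
    Σ(broken) = 3113 kJ
  Bonds formed (products):
    C–Br: 1 × 267 = 267
    C–C: 1 × 358 = 358
    C–H: 5 × 426 = 2130
    H–Br: 1 × 373 = 373
    Σ(formed) = 3128 kJ
  ΔH_2 = 3113 − 3128 = −15 kJ
ΔH_1 − ΔH_2 = −472 kJ, so reaction 1 has the more negative ΔH; |ΔH_1 − ΔH_2| = 472 kJ.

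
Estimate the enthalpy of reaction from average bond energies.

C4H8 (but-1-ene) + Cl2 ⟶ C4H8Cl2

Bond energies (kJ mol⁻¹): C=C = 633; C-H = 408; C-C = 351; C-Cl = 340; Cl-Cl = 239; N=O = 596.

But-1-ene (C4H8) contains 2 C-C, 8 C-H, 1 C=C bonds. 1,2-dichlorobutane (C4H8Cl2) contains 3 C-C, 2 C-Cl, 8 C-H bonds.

ΔH ≈ −159 kJ

Bonds broken (reactants):
  C-C: 2 × 351 = 702
  C-H: 8 × 408 = 3264
  C=C: 1 × 633 = 633
  Cl-Cl: 1 × 239 = 239
  Σ(broken) = 4838 kJ
Bonds formed (products):
  C-C: 3 × 351 = 1053
  C-Cl: 2 × 340 = 680
  C-H: 8 × 408 = 3264
  Σ(formed) = 4997 kJ
ΔH = Σ(broken) − Σ(formed) = 4838 − 4997 = −159 kJ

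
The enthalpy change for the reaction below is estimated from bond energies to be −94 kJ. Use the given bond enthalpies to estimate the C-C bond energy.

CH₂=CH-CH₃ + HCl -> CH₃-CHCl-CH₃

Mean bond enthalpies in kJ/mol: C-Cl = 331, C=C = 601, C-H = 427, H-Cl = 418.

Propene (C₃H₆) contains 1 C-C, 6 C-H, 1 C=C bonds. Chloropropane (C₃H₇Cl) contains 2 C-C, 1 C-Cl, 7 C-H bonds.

D(C-C) ≈ 355 kJ/mol

Let D be the C-C bond energy.
Σ(broken) = 1×D + 6×427 + 1×601 + 1×418 = 3581 + D
Σ(formed) = 2×D + 1×331 + 7×427 = 3320 + 2D
ΔH = Σ(broken) − Σ(formed) = (3581 + D) − (3320 + 2D) = +261 − D
Setting this equal to −94 kJ gives D = 355 kJ/mol.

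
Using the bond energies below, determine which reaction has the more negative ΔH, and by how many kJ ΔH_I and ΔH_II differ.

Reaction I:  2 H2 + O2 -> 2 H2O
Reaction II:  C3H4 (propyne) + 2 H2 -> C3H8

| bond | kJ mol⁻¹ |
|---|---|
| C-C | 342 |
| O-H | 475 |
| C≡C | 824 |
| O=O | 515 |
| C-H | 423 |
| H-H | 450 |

Reaction I, by 175 kJ

Reaction I:
  Bonds broken (reactants):
    H-H: 2 × 450 = 900
    O=O: 1 × 515 = 515
    Σ(broken) = 1415 kJ
  Bonds formed (products):
    O-H: 4 × 475 = 1900
    Σ(formed) = 1900 kJ
  ΔH_I = 1415 − 1900 = −485 kJ
Reaction II:
  Bonds broken (reactants):
    C≡C: 1 × 824 = 824
    C-C: 1 × 342 = 342
    C-H: 4 × 423 = 1692
    H-H: 2 × 450 = 900
    Σ(broken) = 3758 kJ
  Bonds formed (products):
    C-C: 2 × 342 = 684
    C-H: 8 × 423 = 3384
    Σ(formed) = 4068 kJ
  ΔH_II = 3758 − 4068 = −310 kJ
ΔH_I − ΔH_II = −175 kJ, so reaction I has the more negative ΔH; |ΔH_I − ΔH_II| = 175 kJ.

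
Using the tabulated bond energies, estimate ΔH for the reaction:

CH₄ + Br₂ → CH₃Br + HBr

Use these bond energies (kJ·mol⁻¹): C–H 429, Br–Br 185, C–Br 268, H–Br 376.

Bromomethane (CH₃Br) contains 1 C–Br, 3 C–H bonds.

ΔH ≈ −30 kJ

Bonds broken (reactants):
  Br–Br: 1 × 185 = 185
  C–H: 4 × 429 = 1716
  Σ(broken) = 1901 kJ
Bonds formed (products):
  C–Br: 1 × 268 = 268
  C–H: 3 × 429 = 1287
  H–Br: 1 × 376 = 376
  Σ(formed) = 1931 kJ
ΔH = Σ(broken) − Σ(formed) = 1901 − 1931 = −30 kJ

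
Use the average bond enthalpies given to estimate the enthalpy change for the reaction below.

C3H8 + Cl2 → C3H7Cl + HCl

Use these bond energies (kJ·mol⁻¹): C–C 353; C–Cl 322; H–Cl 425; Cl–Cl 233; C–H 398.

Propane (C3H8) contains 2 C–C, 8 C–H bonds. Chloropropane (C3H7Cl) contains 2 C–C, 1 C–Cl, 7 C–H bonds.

ΔH ≈ −116 kJ

Bonds broken (reactants):
  C–C: 2 × 353 = 706
  C–H: 8 × 398 = 3184
  Cl–Cl: 1 × 233 = 233
  Σ(broken) = 4123 kJ
Bonds formed (products):
  C–C: 2 × 353 = 706
  C–Cl: 1 × 322 = 322
  C–H: 7 × 398 = 2786
  H–Cl: 1 × 425 = 425
  Σ(formed) = 4239 kJ
ΔH = Σ(broken) − Σ(formed) = 4123 − 4239 = −116 kJ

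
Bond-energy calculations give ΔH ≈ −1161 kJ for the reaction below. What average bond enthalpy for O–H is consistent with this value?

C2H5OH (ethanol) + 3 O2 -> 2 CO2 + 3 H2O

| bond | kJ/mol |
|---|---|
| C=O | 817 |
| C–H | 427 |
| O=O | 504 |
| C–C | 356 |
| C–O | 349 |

Let D be the O–H bond energy.
Σ(broken) = 1×356 + 5×427 + 1×349 + 1×D + 3×504 = 4352 + D
Σ(formed) = 4×817 + 6×D = 3268 + 6D
ΔH = Σ(broken) − Σ(formed) = (4352 + D) − (3268 + 6D) = +1084 − 5D
Setting this equal to −1161 kJ gives 5D = 2245, so D = 449 kJ/mol.

D(O–H) ≈ 449 kJ/mol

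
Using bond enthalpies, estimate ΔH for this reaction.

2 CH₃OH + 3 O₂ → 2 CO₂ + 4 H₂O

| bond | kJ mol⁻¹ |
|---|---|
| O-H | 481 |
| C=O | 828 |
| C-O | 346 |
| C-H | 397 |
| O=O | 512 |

ΔH ≈ −1588 kJ

Bonds broken (reactants):
  C-H: 6 × 397 = 2382
  C-O: 2 × 346 = 692
  O-H: 2 × 481 = 962
  O=O: 3 × 512 = 1536
  Σ(broken) = 5572 kJ
Bonds formed (products):
  C=O: 4 × 828 = 3312
  O-H: 8 × 481 = 3848
  Σ(formed) = 7160 kJ
ΔH = Σ(broken) − Σ(formed) = 5572 − 7160 = −1588 kJ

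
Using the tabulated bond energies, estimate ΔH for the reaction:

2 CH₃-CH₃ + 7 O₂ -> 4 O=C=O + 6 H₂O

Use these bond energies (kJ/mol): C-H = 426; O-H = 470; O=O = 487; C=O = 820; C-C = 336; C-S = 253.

ΔH ≈ −3007 kJ

Bonds broken (reactants):
  C-C: 2 × 336 = 672
  C-H: 12 × 426 = 5112
  O=O: 7 × 487 = 3409
  Σ(broken) = 9193 kJ
Bonds formed (products):
  C=O: 8 × 820 = 6560
  O-H: 12 × 470 = 5640
  Σ(formed) = 12200 kJ
ΔH = Σ(broken) − Σ(formed) = 9193 − 12200 = −3007 kJ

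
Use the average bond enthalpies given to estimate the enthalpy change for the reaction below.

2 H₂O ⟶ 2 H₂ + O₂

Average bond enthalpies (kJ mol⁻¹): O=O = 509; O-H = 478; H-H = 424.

ΔH ≈ +555 kJ

Bonds broken (reactants):
  O-H: 4 × 478 = 1912
  Σ(broken) = 1912 kJ
Bonds formed (products):
  H-H: 2 × 424 = 848
  O=O: 1 × 509 = 509
  Σ(formed) = 1357 kJ
ΔH = Σ(broken) − Σ(formed) = 1912 − 1357 = +555 kJ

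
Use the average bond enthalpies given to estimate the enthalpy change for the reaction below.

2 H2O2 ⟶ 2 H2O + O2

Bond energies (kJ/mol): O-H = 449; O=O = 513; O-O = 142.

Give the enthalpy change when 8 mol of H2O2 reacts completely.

Bonds broken (reactants):
  O-H: 4 × 449 = 1796
  O-O: 2 × 142 = 284
  Σ(broken) = 2080 kJ
Bonds formed (products):
  O-H: 4 × 449 = 1796
  O=O: 1 × 513 = 513
  Σ(formed) = 2309 kJ
ΔH = Σ(broken) − Σ(formed) = 2080 − 2309 = −229 kJ
For 4× the reaction as written: 4 × (−229) = −916 kJ

ΔH = −916 kJ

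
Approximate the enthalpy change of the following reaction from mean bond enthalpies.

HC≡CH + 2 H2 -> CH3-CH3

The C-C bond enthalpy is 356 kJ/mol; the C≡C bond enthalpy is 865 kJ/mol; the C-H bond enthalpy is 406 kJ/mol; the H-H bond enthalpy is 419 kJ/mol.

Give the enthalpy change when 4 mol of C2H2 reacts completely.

Bonds broken (reactants):
  C≡C: 1 × 865 = 865
  C-H: 2 × 406 = 812
  H-H: 2 × 419 = 838
  Σ(broken) = 2515 kJ
Bonds formed (products):
  C-C: 1 × 356 = 356
  C-H: 6 × 406 = 2436
  Σ(formed) = 2792 kJ
ΔH = Σ(broken) − Σ(formed) = 2515 − 2792 = −277 kJ
For 4× the reaction as written: 4 × (−277) = −1108 kJ

ΔH = −1108 kJ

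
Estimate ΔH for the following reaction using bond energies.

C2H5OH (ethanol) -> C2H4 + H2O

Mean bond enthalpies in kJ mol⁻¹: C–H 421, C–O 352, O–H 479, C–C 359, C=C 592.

Bonds broken (reactants):
  C–C: 1 × 359 = 359
  C–H: 5 × 421 = 2105
  C–O: 1 × 352 = 352
  O–H: 1 × 479 = 479
  Σ(broken) = 3295 kJ
Bonds formed (products):
  C–H: 4 × 421 = 1684
  C=C: 1 × 592 = 592
  O–H: 2 × 479 = 958
  Σ(formed) = 3234 kJ
ΔH = Σ(broken) − Σ(formed) = 3295 − 3234 = +61 kJ

ΔH ≈ +61 kJ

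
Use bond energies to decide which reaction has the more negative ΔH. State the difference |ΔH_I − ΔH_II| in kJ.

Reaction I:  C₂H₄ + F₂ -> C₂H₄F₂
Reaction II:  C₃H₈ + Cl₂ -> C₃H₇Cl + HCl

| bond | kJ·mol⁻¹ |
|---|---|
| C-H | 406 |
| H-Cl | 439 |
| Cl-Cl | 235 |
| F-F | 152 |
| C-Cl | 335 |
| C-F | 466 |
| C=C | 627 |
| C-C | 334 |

Reaction I, by 354 kJ

Reaction I:
  Bonds broken (reactants):
    C-H: 4 × 406 = 1624
    C=C: 1 × 627 = 627
    F-F: 1 × 152 = 152
    Σ(broken) = 2403 kJ
  Bonds formed (products):
    C-C: 1 × 334 = 334
    C-F: 2 × 466 = 932
    C-H: 4 × 406 = 1624
    Σ(formed) = 2890 kJ
  ΔH_I = 2403 − 2890 = −487 kJ
Reaction II:
  Bonds broken (reactants):
    C-C: 2 × 334 = 668
    C-H: 8 × 406 = 3248
    Cl-Cl: 1 × 235 = 235
    Σ(broken) = 4151 kJ
  Bonds formed (products):
    C-C: 2 × 334 = 668
    C-Cl: 1 × 335 = 335
    C-H: 7 × 406 = 2842
    H-Cl: 1 × 439 = 439
    Σ(formed) = 4284 kJ
  ΔH_II = 4151 − 4284 = −133 kJ
ΔH_I − ΔH_II = −354 kJ, so reaction I has the more negative ΔH; |ΔH_I − ΔH_II| = 354 kJ.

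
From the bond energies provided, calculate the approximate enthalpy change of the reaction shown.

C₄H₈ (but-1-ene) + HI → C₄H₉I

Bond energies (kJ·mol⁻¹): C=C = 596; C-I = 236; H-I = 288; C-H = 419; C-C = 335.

Bonds broken (reactants):
  C-C: 2 × 335 = 670
  C-H: 8 × 419 = 3352
  C=C: 1 × 596 = 596
  H-I: 1 × 288 = 288
  Σ(broken) = 4906 kJ
Bonds formed (products):
  C-C: 3 × 335 = 1005
  C-H: 9 × 419 = 3771
  C-I: 1 × 236 = 236
  Σ(formed) = 5012 kJ
ΔH = Σ(broken) − Σ(formed) = 4906 − 5012 = −106 kJ

ΔH ≈ −106 kJ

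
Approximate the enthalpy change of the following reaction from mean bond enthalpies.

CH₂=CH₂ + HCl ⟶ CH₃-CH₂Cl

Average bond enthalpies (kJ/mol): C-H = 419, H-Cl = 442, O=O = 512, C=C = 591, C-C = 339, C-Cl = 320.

Bonds broken (reactants):
  C-H: 4 × 419 = 1676
  C=C: 1 × 591 = 591
  H-Cl: 1 × 442 = 442
  Σ(broken) = 2709 kJ
Bonds formed (products):
  C-C: 1 × 339 = 339
  C-Cl: 1 × 320 = 320
  C-H: 5 × 419 = 2095
  Σ(formed) = 2754 kJ
ΔH = Σ(broken) − Σ(formed) = 2709 − 2754 = −45 kJ

ΔH ≈ −45 kJ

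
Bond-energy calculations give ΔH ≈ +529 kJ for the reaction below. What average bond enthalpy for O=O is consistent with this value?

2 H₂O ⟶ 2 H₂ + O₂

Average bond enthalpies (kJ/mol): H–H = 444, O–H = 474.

D(O=O) ≈ 479 kJ/mol

Let D be the O=O bond energy.
Σ(broken) = 4×474 = 1896
Σ(formed) = 2×444 + 1×D = 888 + D
ΔH = Σ(broken) − Σ(formed) = (1896) − (888 + D) = +1008 − D
Setting this equal to +529 kJ gives D = 479 kJ/mol.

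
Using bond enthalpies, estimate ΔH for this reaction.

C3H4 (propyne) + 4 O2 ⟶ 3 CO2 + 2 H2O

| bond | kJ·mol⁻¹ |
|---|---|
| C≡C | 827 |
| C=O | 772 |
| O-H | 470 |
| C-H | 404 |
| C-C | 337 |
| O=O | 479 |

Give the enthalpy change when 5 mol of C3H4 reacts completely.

ΔH = −9080 kJ

Bonds broken (reactants):
  C≡C: 1 × 827 = 827
  C-C: 1 × 337 = 337
  C-H: 4 × 404 = 1616
  O=O: 4 × 479 = 1916
  Σ(broken) = 4696 kJ
Bonds formed (products):
  C=O: 6 × 772 = 4632
  O-H: 4 × 470 = 1880
  Σ(formed) = 6512 kJ
ΔH = Σ(broken) − Σ(formed) = 4696 − 6512 = −1816 kJ
For 5× the reaction as written: 5 × (−1816) = −9080 kJ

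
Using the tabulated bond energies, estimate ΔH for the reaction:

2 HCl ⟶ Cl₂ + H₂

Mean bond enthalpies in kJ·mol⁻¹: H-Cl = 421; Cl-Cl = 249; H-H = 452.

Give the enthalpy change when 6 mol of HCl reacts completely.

Bonds broken (reactants):
  H-Cl: 2 × 421 = 842
  Σ(broken) = 842 kJ
Bonds formed (products):
  Cl-Cl: 1 × 249 = 249
  H-H: 1 × 452 = 452
  Σ(formed) = 701 kJ
ΔH = Σ(broken) − Σ(formed) = 842 − 701 = +141 kJ
For 3× the reaction as written: 3 × (+141) = +423 kJ

ΔH = +423 kJ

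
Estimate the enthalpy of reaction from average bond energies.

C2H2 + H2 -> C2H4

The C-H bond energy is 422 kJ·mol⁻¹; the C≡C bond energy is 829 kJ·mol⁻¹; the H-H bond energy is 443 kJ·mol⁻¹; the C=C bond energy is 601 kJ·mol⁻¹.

ΔH ≈ −173 kJ

Bonds broken (reactants):
  C≡C: 1 × 829 = 829
  C-H: 2 × 422 = 844
  H-H: 1 × 443 = 443
  Σ(broken) = 2116 kJ
Bonds formed (products):
  C-H: 4 × 422 = 1688
  C=C: 1 × 601 = 601
  Σ(formed) = 2289 kJ
ΔH = Σ(broken) − Σ(formed) = 2116 − 2289 = −173 kJ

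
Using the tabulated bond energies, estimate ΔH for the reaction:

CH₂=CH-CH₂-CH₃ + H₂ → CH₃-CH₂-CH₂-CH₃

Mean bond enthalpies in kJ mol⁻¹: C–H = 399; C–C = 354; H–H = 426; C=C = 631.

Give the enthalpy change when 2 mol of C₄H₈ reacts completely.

ΔH = −190 kJ

Bonds broken (reactants):
  C–C: 2 × 354 = 708
  C–H: 8 × 399 = 3192
  C=C: 1 × 631 = 631
  H–H: 1 × 426 = 426
  Σ(broken) = 4957 kJ
Bonds formed (products):
  C–C: 3 × 354 = 1062
  C–H: 10 × 399 = 3990
  Σ(formed) = 5052 kJ
ΔH = Σ(broken) − Σ(formed) = 4957 − 5052 = −95 kJ
For 2× the reaction as written: 2 × (−95) = −190 kJ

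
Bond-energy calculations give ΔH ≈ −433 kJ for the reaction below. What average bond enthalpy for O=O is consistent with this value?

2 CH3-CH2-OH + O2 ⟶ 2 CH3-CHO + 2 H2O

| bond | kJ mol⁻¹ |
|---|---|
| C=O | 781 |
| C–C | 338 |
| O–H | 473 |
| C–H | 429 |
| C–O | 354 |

D(O=O) ≈ 509 kJ/mol

Let D be the O=O bond energy.
Σ(broken) = 2×338 + 10×429 + 2×354 + 2×473 + 1×D = 6620 + D
Σ(formed) = 2×338 + 8×429 + 2×781 + 4×473 = 7562
ΔH = Σ(broken) − Σ(formed) = (6620 + D) − (7562) = −942 + D
Setting this equal to −433 kJ gives D = 509 kJ/mol.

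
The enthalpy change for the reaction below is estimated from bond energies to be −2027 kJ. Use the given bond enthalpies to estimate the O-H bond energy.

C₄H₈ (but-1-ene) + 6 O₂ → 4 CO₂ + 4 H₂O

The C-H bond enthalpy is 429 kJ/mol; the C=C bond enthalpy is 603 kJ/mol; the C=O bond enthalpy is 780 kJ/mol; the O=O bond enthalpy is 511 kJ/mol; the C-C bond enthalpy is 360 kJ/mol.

Let D be the O-H bond energy.
Σ(broken) = 2×360 + 8×429 + 1×603 + 6×511 = 7821
Σ(formed) = 8×780 + 8×D = 6240 + 8D
ΔH = Σ(broken) − Σ(formed) = (7821) − (6240 + 8D) = +1581 − 8D
Setting this equal to −2027 kJ gives 8D = 3608, so D = 451 kJ/mol.

D(O-H) ≈ 451 kJ/mol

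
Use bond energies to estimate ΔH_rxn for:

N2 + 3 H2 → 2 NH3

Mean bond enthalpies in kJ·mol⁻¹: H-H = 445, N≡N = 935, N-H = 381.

ΔH ≈ −16 kJ

Bonds broken (reactants):
  H-H: 3 × 445 = 1335
  N≡N: 1 × 935 = 935
  Σ(broken) = 2270 kJ
Bonds formed (products):
  N-H: 6 × 381 = 2286
  Σ(formed) = 2286 kJ
ΔH = Σ(broken) − Σ(formed) = 2270 − 2286 = −16 kJ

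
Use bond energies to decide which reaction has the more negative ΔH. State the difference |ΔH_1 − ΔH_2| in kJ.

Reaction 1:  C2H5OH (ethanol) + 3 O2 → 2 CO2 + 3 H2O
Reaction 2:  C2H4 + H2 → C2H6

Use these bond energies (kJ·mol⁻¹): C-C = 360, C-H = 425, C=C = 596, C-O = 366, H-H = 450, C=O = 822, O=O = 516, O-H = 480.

Reaction 1:
  Bonds broken (reactants):
    C-C: 1 × 360 = 360
    C-H: 5 × 425 = 2125
    C-O: 1 × 366 = 366
    O-H: 1 × 480 = 480
    O=O: 3 × 516 = 1548
    Σ(broken) = 4879 kJ
  Bonds formed (products):
    C=O: 4 × 822 = 3288
    O-H: 6 × 480 = 2880
    Σ(formed) = 6168 kJ
  ΔH_1 = 4879 − 6168 = −1289 kJ
Reaction 2:
  Bonds broken (reactants):
    C-H: 4 × 425 = 1700
    C=C: 1 × 596 = 596
    H-H: 1 × 450 = 450
    Σ(broken) = 2746 kJ
  Bonds formed (products):
    C-C: 1 × 360 = 360
    C-H: 6 × 425 = 2550
    Σ(formed) = 2910 kJ
  ΔH_2 = 2746 − 2910 = −164 kJ
ΔH_1 − ΔH_2 = −1125 kJ, so reaction 1 has the more negative ΔH; |ΔH_1 − ΔH_2| = 1125 kJ.

Reaction 1, by 1125 kJ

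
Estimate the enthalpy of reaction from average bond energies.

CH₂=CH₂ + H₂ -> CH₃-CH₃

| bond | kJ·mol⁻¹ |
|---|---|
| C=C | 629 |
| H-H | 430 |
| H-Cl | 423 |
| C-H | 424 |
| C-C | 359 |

ΔH ≈ −148 kJ

Bonds broken (reactants):
  C-H: 4 × 424 = 1696
  C=C: 1 × 629 = 629
  H-H: 1 × 430 = 430
  Σ(broken) = 2755 kJ
Bonds formed (products):
  C-C: 1 × 359 = 359
  C-H: 6 × 424 = 2544
  Σ(formed) = 2903 kJ
ΔH = Σ(broken) − Σ(formed) = 2755 − 2903 = −148 kJ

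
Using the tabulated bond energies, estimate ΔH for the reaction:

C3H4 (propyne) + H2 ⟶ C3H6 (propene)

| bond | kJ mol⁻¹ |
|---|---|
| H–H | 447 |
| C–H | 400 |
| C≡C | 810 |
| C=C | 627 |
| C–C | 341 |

ΔH ≈ −170 kJ

Bonds broken (reactants):
  C≡C: 1 × 810 = 810
  C–C: 1 × 341 = 341
  C–H: 4 × 400 = 1600
  H–H: 1 × 447 = 447
  Σ(broken) = 3198 kJ
Bonds formed (products):
  C–C: 1 × 341 = 341
  C–H: 6 × 400 = 2400
  C=C: 1 × 627 = 627
  Σ(formed) = 3368 kJ
ΔH = Σ(broken) − Σ(formed) = 3198 − 3368 = −170 kJ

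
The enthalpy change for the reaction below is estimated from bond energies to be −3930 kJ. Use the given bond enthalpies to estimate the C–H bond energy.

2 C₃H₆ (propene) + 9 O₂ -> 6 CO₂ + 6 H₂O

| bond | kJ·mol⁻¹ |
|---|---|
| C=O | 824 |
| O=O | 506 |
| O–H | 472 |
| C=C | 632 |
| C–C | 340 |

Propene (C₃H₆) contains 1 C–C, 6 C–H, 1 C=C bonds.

D(C–H) ≈ 427 kJ/mol

Let D be the C–H bond energy.
Σ(broken) = 2×340 + 12×D + 2×632 + 9×506 = 6498 + 12D
Σ(formed) = 12×824 + 12×472 = 15552
ΔH = Σ(broken) − Σ(formed) = (6498 + 12D) − (15552) = −9054 + 12D
Setting this equal to −3930 kJ gives 12D = 5124, so D = 427 kJ/mol.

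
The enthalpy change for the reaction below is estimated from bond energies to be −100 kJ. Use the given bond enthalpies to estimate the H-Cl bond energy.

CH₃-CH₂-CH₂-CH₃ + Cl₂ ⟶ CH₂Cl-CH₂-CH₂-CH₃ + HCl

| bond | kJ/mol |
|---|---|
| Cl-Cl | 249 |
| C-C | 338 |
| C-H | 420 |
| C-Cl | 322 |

D(H-Cl) ≈ 447 kJ/mol

Let D be the H-Cl bond energy.
Σ(broken) = 3×338 + 10×420 + 1×249 = 5463
Σ(formed) = 3×338 + 1×322 + 9×420 + 1×D = 5116 + D
ΔH = Σ(broken) − Σ(formed) = (5463) − (5116 + D) = +347 − D
Setting this equal to −100 kJ gives D = 447 kJ/mol.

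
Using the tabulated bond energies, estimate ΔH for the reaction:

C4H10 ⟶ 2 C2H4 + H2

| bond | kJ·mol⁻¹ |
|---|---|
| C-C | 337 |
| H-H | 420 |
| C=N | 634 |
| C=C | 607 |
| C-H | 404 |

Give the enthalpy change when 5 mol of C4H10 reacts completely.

ΔH = +925 kJ

Bonds broken (reactants):
  C-C: 3 × 337 = 1011
  C-H: 10 × 404 = 4040
  Σ(broken) = 5051 kJ
Bonds formed (products):
  C-H: 8 × 404 = 3232
  C=C: 2 × 607 = 1214
  H-H: 1 × 420 = 420
  Σ(formed) = 4866 kJ
ΔH = Σ(broken) − Σ(formed) = 5051 − 4866 = +185 kJ
For 5× the reaction as written: 5 × (+185) = +925 kJ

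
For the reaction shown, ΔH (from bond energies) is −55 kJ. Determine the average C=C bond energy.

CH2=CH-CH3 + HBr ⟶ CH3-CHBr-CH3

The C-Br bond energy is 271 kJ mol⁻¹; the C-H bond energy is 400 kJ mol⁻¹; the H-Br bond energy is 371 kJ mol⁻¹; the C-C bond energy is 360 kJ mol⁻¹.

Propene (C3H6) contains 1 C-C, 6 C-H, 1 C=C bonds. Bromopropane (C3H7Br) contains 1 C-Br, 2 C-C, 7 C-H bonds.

D(C=C) ≈ 605 kJ/mol

Let D be the C=C bond energy.
Σ(broken) = 1×360 + 6×400 + 1×D + 1×371 = 3131 + D
Σ(formed) = 1×271 + 2×360 + 7×400 = 3791
ΔH = Σ(broken) − Σ(formed) = (3131 + D) − (3791) = −660 + D
Setting this equal to −55 kJ gives D = 605 kJ/mol.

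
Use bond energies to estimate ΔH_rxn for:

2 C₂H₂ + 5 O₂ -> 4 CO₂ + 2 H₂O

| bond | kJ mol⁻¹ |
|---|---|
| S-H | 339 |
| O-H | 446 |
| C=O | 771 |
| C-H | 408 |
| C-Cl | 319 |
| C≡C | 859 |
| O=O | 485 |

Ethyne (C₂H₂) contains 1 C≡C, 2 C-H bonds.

Bonds broken (reactants):
  C≡C: 2 × 859 = 1718
  C-H: 4 × 408 = 1632
  O=O: 5 × 485 = 2425
  Σ(broken) = 5775 kJ
Bonds formed (products):
  C=O: 8 × 771 = 6168
  O-H: 4 × 446 = 1784
  Σ(formed) = 7952 kJ
ΔH = Σ(broken) − Σ(formed) = 5775 − 7952 = −2177 kJ

ΔH ≈ −2177 kJ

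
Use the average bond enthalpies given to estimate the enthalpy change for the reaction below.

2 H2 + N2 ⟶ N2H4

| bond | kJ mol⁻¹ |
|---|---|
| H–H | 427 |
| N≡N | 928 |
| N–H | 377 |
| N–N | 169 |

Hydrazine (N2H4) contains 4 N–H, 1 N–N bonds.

Bonds broken (reactants):
  H–H: 2 × 427 = 854
  N≡N: 1 × 928 = 928
  Σ(broken) = 1782 kJ
Bonds formed (products):
  N–H: 4 × 377 = 1508
  N–N: 1 × 169 = 169
  Σ(formed) = 1677 kJ
ΔH = Σ(broken) − Σ(formed) = 1782 − 1677 = +105 kJ

ΔH ≈ +105 kJ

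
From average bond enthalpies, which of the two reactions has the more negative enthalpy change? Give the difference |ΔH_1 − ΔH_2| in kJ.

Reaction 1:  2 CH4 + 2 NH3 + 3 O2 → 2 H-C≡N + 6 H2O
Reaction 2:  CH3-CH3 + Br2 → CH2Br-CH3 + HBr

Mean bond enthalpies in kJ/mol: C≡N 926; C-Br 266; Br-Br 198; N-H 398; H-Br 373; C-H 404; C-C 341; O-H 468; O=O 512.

Reaction 1:
  Bonds broken (reactants):
    C-H: 8 × 404 = 3232
    N-H: 6 × 398 = 2388
    O=O: 3 × 512 = 1536
    Σ(broken) = 7156 kJ
  Bonds formed (products):
    C≡N: 2 × 926 = 1852
    C-H: 2 × 404 = 808
    O-H: 12 × 468 = 5616
    Σ(formed) = 8276 kJ
  ΔH_1 = 7156 − 8276 = −1120 kJ
Reaction 2:
  Bonds broken (reactants):
    Br-Br: 1 × 198 = 198
    C-C: 1 × 341 = 341
    C-H: 6 × 404 = 2424
    Σ(broken) = 2963 kJ
  Bonds formed (products):
    C-Br: 1 × 266 = 266
    C-C: 1 × 341 = 341
    C-H: 5 × 404 = 2020
    H-Br: 1 × 373 = 373
    Σ(formed) = 3000 kJ
  ΔH_2 = 2963 − 3000 = −37 kJ
ΔH_1 − ΔH_2 = −1083 kJ, so reaction 1 has the more negative ΔH; |ΔH_1 − ΔH_2| = 1083 kJ.

Reaction 1, by 1083 kJ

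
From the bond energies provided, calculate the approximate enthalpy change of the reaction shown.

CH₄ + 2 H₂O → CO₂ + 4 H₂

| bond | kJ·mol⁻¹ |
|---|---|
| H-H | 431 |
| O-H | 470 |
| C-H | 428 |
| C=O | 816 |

Bonds broken (reactants):
  C-H: 4 × 428 = 1712
  O-H: 4 × 470 = 1880
  Σ(broken) = 3592 kJ
Bonds formed (products):
  C=O: 2 × 816 = 1632
  H-H: 4 × 431 = 1724
  Σ(formed) = 3356 kJ
ΔH = Σ(broken) − Σ(formed) = 3592 − 3356 = +236 kJ

ΔH ≈ +236 kJ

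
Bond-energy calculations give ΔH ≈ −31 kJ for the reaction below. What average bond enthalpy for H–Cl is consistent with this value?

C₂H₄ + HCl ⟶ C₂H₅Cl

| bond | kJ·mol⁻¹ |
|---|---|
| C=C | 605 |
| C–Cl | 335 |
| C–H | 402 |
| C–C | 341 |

D(H–Cl) ≈ 442 kJ/mol

Let D be the H–Cl bond energy.
Σ(broken) = 4×402 + 1×605 + 1×D = 2213 + D
Σ(formed) = 1×341 + 1×335 + 5×402 = 2686
ΔH = Σ(broken) − Σ(formed) = (2213 + D) − (2686) = −473 + D
Setting this equal to −31 kJ gives D = 442 kJ/mol.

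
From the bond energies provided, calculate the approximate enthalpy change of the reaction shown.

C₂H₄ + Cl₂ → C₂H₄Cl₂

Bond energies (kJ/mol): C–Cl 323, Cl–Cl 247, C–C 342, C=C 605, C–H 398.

Bonds broken (reactants):
  C–H: 4 × 398 = 1592
  C=C: 1 × 605 = 605
  Cl–Cl: 1 × 247 = 247
  Σ(broken) = 2444 kJ
Bonds formed (products):
  C–C: 1 × 342 = 342
  C–Cl: 2 × 323 = 646
  C–H: 4 × 398 = 1592
  Σ(formed) = 2580 kJ
ΔH = Σ(broken) − Σ(formed) = 2444 − 2580 = −136 kJ

ΔH ≈ −136 kJ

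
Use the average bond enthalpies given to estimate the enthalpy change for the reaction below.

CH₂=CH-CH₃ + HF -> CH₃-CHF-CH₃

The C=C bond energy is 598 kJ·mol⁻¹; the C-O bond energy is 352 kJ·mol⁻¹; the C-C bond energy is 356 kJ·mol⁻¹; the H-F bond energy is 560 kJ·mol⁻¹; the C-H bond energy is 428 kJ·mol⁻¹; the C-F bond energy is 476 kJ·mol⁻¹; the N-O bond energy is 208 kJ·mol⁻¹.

Bonds broken (reactants):
  C-C: 1 × 356 = 356
  C-H: 6 × 428 = 2568
  C=C: 1 × 598 = 598
  H-F: 1 × 560 = 560
  Σ(broken) = 4082 kJ
Bonds formed (products):
  C-C: 2 × 356 = 712
  C-F: 1 × 476 = 476
  C-H: 7 × 428 = 2996
  Σ(formed) = 4184 kJ
ΔH = Σ(broken) − Σ(formed) = 4082 − 4184 = −102 kJ

ΔH ≈ −102 kJ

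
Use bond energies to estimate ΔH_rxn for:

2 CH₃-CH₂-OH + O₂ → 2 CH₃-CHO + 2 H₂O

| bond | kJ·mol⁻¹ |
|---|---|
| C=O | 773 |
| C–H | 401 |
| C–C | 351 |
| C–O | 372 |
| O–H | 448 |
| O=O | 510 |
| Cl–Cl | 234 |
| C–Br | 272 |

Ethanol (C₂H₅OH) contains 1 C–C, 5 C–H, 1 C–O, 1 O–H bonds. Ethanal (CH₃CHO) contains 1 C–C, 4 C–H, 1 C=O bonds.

Bonds broken (reactants):
  C–C: 2 × 351 = 702
  C–H: 10 × 401 = 4010
  C–O: 2 × 372 = 744
  O–H: 2 × 448 = 896
  O=O: 1 × 510 = 510
  Σ(broken) = 6862 kJ
Bonds formed (products):
  C–C: 2 × 351 = 702
  C–H: 8 × 401 = 3208
  C=O: 2 × 773 = 1546
  O–H: 4 × 448 = 1792
  Σ(formed) = 7248 kJ
ΔH = Σ(broken) − Σ(formed) = 6862 − 7248 = −386 kJ

ΔH ≈ −386 kJ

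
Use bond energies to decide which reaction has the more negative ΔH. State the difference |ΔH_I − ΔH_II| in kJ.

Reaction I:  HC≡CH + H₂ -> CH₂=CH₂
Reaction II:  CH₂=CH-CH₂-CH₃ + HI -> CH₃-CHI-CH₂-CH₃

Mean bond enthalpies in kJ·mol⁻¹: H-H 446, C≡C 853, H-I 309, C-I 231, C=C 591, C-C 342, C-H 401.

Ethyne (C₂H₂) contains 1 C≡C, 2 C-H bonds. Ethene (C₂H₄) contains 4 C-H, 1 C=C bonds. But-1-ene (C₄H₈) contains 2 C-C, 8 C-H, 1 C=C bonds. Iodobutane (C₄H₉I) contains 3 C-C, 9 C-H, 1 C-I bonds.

Reaction I, by 20 kJ

Reaction I:
  Bonds broken (reactants):
    C≡C: 1 × 853 = 853
    C-H: 2 × 401 = 802
    H-H: 1 × 446 = 446
    Σ(broken) = 2101 kJ
  Bonds formed (products):
    C-H: 4 × 401 = 1604
    C=C: 1 × 591 = 591
    Σ(formed) = 2195 kJ
  ΔH_I = 2101 − 2195 = −94 kJ
Reaction II:
  Bonds broken (reactants):
    C-C: 2 × 342 = 684
    C-H: 8 × 401 = 3208
    C=C: 1 × 591 = 591
    H-I: 1 × 309 = 309
    Σ(broken) = 4792 kJ
  Bonds formed (products):
    C-C: 3 × 342 = 1026
    C-H: 9 × 401 = 3609
    C-I: 1 × 231 = 231
    Σ(formed) = 4866 kJ
  ΔH_II = 4792 − 4866 = −74 kJ
ΔH_I − ΔH_II = −20 kJ, so reaction I has the more negative ΔH; |ΔH_I − ΔH_II| = 20 kJ.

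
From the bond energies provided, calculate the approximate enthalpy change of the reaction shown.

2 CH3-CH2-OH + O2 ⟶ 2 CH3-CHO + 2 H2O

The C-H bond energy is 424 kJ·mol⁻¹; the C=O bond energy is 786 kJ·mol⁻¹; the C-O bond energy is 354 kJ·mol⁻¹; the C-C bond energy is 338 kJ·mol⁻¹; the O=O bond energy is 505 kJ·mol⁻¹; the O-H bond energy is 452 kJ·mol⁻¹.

ΔH ≈ −415 kJ

Bonds broken (reactants):
  C-C: 2 × 338 = 676
  C-H: 10 × 424 = 4240
  C-O: 2 × 354 = 708
  O-H: 2 × 452 = 904
  O=O: 1 × 505 = 505
  Σ(broken) = 7033 kJ
Bonds formed (products):
  C-C: 2 × 338 = 676
  C-H: 8 × 424 = 3392
  C=O: 2 × 786 = 1572
  O-H: 4 × 452 = 1808
  Σ(formed) = 7448 kJ
ΔH = Σ(broken) − Σ(formed) = 7033 − 7448 = −415 kJ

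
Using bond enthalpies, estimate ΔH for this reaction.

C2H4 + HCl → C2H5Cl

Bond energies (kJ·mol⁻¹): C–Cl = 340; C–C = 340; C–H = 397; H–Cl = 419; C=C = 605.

ΔH ≈ −53 kJ

Bonds broken (reactants):
  C–H: 4 × 397 = 1588
  C=C: 1 × 605 = 605
  H–Cl: 1 × 419 = 419
  Σ(broken) = 2612 kJ
Bonds formed (products):
  C–C: 1 × 340 = 340
  C–Cl: 1 × 340 = 340
  C–H: 5 × 397 = 1985
  Σ(formed) = 2665 kJ
ΔH = Σ(broken) − Σ(formed) = 2612 − 2665 = −53 kJ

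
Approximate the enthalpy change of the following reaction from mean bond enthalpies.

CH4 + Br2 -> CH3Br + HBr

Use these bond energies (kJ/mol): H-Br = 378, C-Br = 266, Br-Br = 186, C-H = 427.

Bonds broken (reactants):
  Br-Br: 1 × 186 = 186
  C-H: 4 × 427 = 1708
  Σ(broken) = 1894 kJ
Bonds formed (products):
  C-Br: 1 × 266 = 266
  C-H: 3 × 427 = 1281
  H-Br: 1 × 378 = 378
  Σ(formed) = 1925 kJ
ΔH = Σ(broken) − Σ(formed) = 1894 − 1925 = −31 kJ

ΔH ≈ −31 kJ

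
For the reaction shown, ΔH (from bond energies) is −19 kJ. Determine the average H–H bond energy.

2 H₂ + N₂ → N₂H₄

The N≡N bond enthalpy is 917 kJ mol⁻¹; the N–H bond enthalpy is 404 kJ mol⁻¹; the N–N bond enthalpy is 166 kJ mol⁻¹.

Let D be the H–H bond energy.
Σ(broken) = 2×D + 1×917 = 917 + 2D
Σ(formed) = 4×404 + 1×166 = 1782
ΔH = Σ(broken) − Σ(formed) = (917 + 2D) − (1782) = −865 + 2D
Setting this equal to −19 kJ gives 2D = 846, so D = 423 kJ/mol.

D(H–H) ≈ 423 kJ/mol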